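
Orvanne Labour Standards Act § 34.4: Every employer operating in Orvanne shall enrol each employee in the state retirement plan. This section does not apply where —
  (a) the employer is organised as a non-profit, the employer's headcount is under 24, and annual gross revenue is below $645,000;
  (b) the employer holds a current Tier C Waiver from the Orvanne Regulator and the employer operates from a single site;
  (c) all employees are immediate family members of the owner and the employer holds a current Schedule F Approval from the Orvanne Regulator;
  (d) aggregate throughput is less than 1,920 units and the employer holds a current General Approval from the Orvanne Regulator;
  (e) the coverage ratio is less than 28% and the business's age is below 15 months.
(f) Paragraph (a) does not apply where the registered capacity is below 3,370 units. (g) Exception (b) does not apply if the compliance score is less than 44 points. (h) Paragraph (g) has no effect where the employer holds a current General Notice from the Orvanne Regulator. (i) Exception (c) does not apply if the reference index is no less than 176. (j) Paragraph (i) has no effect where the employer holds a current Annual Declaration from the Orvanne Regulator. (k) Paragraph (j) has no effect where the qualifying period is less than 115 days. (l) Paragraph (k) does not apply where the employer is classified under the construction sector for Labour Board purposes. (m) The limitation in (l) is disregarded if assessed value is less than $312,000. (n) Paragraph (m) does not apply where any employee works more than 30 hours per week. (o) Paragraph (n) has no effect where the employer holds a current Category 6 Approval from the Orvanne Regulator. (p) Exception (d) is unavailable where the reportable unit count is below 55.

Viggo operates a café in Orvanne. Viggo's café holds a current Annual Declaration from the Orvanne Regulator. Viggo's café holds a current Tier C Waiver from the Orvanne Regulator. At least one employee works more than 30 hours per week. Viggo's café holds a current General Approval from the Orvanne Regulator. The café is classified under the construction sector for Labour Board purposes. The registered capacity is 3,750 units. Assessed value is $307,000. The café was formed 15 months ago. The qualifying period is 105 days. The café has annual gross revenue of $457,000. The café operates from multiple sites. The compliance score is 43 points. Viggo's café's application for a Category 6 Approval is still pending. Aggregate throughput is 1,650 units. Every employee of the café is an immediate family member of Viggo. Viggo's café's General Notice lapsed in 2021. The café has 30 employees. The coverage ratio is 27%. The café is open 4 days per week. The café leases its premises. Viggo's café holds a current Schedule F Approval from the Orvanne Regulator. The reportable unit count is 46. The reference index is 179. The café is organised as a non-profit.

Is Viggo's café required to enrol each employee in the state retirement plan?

Exception (a) requires that the employer's headcount is under 24; but the employer's headcount is 30, not under 24, so (a) is unavailable.
Exception (b) fails — the employer operates from multiple sites.
Exception (c) is satisfied on its face — every employee is an immediate family member; a current Schedule F Approval is held. Considering the limiting provisions: (i) is engaged (the reference index is 179, meeting the 176 threshold), but is overridden by (j): (j) is engaged — a current Annual Declaration is held. (k) would limit (j) — the qualifying period is 105 days, less than the 115 days limit — but (l) sets (k) aside: (l) operates — the café is classified under the construction sector. (m) applies (assessed value is $307,000, less than the $312,000 limit), but yields to (n): (n) operates against (m): at least one employee exceeds 30 hours/week. (o) is not triggered (no current Category 6 Approval is held), so (n) stands. So (c) applies.
Exception (d)'s conditions are all satisfied: aggregate throughput is 1,650 units, less than the 1,920 units limit; a current General Approval is held. Turning to paragraph (p): (p) operates against (d): the reportable unit count is 46, below the 55 limit. Exception (d) does not apply.
Exception (e) does not apply: the business's age is 15 months, not below 15 months.

No — exception (c) applies; Viggo's café is not required to enrol each employee in the state retirement plan.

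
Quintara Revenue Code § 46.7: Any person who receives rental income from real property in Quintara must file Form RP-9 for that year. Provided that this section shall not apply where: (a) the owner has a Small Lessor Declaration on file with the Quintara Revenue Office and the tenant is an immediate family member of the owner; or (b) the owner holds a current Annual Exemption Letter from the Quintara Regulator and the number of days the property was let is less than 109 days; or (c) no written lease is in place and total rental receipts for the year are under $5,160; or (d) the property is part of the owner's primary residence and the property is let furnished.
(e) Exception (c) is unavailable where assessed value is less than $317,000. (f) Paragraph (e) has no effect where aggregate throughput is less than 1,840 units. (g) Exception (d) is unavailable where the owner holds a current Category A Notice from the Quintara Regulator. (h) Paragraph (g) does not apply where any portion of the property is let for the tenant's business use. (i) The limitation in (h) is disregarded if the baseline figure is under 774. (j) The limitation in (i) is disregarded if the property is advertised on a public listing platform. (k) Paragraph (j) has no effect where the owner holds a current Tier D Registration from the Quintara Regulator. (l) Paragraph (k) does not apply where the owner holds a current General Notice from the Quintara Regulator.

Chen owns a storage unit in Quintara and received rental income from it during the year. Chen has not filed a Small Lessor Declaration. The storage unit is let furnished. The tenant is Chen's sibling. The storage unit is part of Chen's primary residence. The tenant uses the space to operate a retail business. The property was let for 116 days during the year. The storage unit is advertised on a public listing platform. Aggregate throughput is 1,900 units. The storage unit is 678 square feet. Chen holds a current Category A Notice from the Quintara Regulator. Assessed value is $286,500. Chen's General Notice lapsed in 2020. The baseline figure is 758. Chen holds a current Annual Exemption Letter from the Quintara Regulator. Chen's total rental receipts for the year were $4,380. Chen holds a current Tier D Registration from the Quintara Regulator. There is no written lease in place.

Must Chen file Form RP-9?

Exception (a) requires that the owner has a Small Lessor Declaration on file with the Quintara Revenue Office; but no Small Lessor Declaration is on file, so (a) is unavailable.
Exception (b) fails — the number of days the property was let is 116 days, not less than 109 days.
Exception (c): there is no written lease; total rental receipts for the year are $4,380, under the $5,160 limit — every condition holds. But applying paragraphs (e)–(f): (e) is engaged — assessed value is $286,500, less than the $317,000 limit. (f), which would lift (e), is not engaged — aggregate throughput is 1,900 units, not less than 1,840 units. Exception (c) does not apply.
Exception (d)'s conditions are all satisfied: the storage unit is part of the primary residence; the property is let furnished. Turning to paragraphs (g)–(l): (g) is triggered — a current Category A Notice is held. (h) would limit (g) — the space is let for business use — but (i) sets (h) aside: (i) is engaged — the baseline figure is 758, under the 774 limit. (j) is triggered (the property is publicly advertised), but is itself disapplied by (k): (k) applies — a current Tier D Registration is held. (l) is not triggered (the General Notice is not current), so (k) stands. Exception (d) does not apply.
None of the exceptions is available; § 46.7 applies in full.

Yes — Chen must file Form RP-9.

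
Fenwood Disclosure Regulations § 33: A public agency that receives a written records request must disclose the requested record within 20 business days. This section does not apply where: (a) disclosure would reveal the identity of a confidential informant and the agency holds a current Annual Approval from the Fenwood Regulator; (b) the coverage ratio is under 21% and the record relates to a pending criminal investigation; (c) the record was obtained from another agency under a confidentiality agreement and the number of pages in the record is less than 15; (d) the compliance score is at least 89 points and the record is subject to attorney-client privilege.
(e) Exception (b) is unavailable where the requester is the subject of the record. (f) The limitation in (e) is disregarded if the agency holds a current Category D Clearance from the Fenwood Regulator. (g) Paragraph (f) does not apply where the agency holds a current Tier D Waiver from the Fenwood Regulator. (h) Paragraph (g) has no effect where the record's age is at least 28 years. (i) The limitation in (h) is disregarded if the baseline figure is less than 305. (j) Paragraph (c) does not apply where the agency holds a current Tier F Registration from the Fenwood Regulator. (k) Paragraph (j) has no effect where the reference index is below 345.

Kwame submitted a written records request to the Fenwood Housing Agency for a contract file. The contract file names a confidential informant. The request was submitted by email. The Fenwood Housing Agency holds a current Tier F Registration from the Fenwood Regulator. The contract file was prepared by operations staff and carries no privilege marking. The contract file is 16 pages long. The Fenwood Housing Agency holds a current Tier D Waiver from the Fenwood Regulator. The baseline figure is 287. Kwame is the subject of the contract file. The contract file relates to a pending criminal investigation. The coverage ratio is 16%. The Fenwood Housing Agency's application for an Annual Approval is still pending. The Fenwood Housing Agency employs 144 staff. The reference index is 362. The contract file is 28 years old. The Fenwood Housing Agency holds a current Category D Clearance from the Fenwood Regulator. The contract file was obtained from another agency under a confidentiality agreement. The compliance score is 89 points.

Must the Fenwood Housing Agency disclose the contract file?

Yes — the Fenwood Housing Agency must disclose the contract file.

Exception (a) fails — no current Annual Approval is held.
Exception (b) is satisfied on its face — the coverage ratio is 16%, under the 21% limit; the contract file relates to a pending investigation. But applying paragraphs (e)–(i): (e) operates against (b): Kwame is the subject of the contract file. (f) would limit (e) — a current Category D Clearance is held — but (g) sets (f) aside: (g) operates against (f): a current Tier D Waiver is held. (h) is triggered (the record's age is 28 years, meeting the 28 years threshold), but yields to (i): (i) is engaged — the baseline figure is 287, less than the 305 limit. Exception (b) does not apply.
Exception (c) requires that the number of pages in the record is less than 15; but the number of pages in the record is 16, not less than 15, so (c) is unavailable.
Exception (d) does not apply: the contract file carries no privilege marking.
None of the exceptions is available; § 33 applies in full.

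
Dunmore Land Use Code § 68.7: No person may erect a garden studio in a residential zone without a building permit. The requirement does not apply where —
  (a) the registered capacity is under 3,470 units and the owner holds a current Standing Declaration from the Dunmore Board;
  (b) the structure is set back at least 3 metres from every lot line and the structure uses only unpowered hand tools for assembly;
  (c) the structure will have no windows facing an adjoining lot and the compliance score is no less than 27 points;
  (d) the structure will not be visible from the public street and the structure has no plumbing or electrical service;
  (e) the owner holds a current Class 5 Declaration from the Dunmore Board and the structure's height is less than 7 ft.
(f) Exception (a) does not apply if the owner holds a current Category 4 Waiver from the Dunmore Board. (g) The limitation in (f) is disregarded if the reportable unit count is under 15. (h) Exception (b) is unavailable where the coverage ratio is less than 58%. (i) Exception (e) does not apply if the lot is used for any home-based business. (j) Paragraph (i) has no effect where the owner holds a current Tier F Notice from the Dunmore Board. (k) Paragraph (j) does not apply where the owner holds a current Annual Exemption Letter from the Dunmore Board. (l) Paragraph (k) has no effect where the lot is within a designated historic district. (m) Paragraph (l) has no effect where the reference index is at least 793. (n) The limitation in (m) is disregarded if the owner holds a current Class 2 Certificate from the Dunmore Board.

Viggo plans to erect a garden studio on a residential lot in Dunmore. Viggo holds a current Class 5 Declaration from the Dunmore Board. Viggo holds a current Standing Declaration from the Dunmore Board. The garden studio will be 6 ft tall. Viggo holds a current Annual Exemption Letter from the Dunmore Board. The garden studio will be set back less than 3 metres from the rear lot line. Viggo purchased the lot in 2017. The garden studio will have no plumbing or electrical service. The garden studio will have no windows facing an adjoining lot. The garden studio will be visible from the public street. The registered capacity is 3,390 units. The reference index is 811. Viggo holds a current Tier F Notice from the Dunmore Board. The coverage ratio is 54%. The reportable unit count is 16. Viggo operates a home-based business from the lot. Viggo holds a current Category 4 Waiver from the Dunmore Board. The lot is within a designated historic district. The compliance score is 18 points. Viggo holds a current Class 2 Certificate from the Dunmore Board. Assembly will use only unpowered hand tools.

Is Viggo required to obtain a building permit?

No — exception (e) applies; Viggo does not need a building permit.

Exception (a)'s conditions are all satisfied: the registered capacity is 3,390 units, under the 3,470 units limit; a current Standing Declaration is held. But: (f) operates against (a): a current Category 4 Waiver is held. (g) is inapplicable (the reportable unit count is 16, not under 15), so (f) stands. (a) is therefore removed.
Exception (b) fails — the rear setback is under 3 m.
Exception (c) does not apply: the compliance score is 18 points, short of 27 points.
Exception (d) fails — the structure will be visible from the street.
Exception (e)'s conditions are all satisfied: a current Class 5 Declaration is held; the structure's height is 6 ft, less than the 7 ft limit. Considering the limiting provisions: (i) would limit (e) — a home-based business operates on the lot — but (j) sets (i) aside: (j) operates against (i): a current Tier F Notice is held. (k) is triggered (a current Annual Exemption Letter is held), but yields to (l): (l) operates against (k): the lot is in a historic district. (m) would limit (l) — the reference index is 811, meeting the 793 threshold — but (n) sets (m) aside: (n) operates — a current Class 2 Certificate is held. So (e) applies.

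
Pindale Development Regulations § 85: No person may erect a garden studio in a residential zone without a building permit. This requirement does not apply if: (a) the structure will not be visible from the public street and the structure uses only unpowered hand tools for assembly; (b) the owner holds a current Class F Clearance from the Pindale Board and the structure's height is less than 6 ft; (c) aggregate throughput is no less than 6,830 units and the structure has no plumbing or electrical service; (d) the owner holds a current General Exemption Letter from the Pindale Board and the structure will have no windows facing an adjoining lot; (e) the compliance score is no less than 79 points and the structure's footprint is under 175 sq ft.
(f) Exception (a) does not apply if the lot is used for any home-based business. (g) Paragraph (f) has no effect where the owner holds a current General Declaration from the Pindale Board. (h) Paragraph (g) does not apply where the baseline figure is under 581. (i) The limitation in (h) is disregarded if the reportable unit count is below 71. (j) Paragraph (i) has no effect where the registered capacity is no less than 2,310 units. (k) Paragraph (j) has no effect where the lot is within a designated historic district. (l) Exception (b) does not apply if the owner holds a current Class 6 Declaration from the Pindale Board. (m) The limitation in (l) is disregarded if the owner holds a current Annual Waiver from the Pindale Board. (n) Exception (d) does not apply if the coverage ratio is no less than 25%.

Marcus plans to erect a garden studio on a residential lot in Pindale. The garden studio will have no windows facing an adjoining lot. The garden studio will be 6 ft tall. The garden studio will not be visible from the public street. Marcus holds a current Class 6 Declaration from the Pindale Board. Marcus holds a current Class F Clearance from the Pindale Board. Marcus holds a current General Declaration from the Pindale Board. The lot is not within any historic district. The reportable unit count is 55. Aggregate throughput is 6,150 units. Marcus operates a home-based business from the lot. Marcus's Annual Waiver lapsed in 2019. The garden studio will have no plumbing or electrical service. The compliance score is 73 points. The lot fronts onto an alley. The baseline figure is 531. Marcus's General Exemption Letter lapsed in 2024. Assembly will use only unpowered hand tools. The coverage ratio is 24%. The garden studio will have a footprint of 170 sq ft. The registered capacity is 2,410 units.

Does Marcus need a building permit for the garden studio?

Exception (a): the structure will not be visible from the street; assembly uses only hand tools — every condition holds. However, paragraphs (f)–(k) must be considered: (f) is engaged — a home-based business operates on the lot. (g) is triggered (a current General Declaration is held), but is displaced by (h): (h) is triggered — the baseline figure is 531, under the 581 limit. (i) would limit (h) — the reportable unit count is 55, below the 71 limit — but (j) sets (i) aside: (j) operates against (i): the registered capacity is 2,410 units, meeting the 2,310 units threshold. (k) is inapplicable (the lot is not in a historic district), so (j) stands. (a) is therefore removed.
Exception (b) does not apply: the structure's height is 6 ft, not less than 6 ft.
Exception (c) does not apply: aggregate throughput is 6,150 units, short of 6,830 units.
Exception (d) fails — the General Exemption Letter is not current.
Exception (e) fails — the compliance score is 73 points, short of 79 points.
No exception is made out. Marcus falls within the general rule.

Yes — Marcus must obtain a building permit.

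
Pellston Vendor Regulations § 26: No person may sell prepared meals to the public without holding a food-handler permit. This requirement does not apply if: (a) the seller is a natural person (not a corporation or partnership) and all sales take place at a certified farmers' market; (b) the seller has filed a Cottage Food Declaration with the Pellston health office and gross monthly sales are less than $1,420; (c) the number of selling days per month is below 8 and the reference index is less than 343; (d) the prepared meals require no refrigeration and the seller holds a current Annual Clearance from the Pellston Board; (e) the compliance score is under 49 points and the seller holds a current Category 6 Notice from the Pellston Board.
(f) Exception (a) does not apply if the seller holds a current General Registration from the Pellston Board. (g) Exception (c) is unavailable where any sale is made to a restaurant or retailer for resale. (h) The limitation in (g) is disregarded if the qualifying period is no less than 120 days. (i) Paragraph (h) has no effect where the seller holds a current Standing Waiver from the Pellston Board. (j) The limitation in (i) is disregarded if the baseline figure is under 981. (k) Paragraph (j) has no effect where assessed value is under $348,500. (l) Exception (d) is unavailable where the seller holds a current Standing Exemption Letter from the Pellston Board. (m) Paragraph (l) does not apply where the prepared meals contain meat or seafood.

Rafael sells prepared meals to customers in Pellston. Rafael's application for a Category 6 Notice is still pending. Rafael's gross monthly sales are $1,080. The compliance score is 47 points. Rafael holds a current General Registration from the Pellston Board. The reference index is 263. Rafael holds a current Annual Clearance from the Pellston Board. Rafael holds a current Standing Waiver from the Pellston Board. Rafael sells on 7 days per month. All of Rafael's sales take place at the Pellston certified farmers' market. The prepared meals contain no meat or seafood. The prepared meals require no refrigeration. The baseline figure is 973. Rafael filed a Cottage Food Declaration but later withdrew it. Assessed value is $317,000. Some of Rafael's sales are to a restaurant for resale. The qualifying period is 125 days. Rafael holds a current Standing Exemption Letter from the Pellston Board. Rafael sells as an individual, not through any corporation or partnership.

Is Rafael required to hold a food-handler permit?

Exception (a)'s conditions are all satisfied: the seller is a natural person; all sales are at a certified farmers' market. But applying paragraph (f): (f) is triggered — a current General Registration is held. (a) is therefore removed.
Exception (b) requires that the seller has filed a Cottage Food Declaration with the Pellston health office; but the Cottage Food Declaration was withdrawn, so (b) is unavailable.
Exception (c): the number of selling days per month is 7, below the 8 limit; the reference index is 263, less than the 343 limit — every condition holds. But: (g) is triggered — some sales are to a restaurant for resale. (h) would limit (g) — the qualifying period is 125 days, meeting the 120 days threshold — but (i) sets (h) aside: (i) operates against (h): a current Standing Waiver is held. (j) would limit (i) — the baseline figure is 973, under the 981 limit — but (k) sets (j) aside: (k) operates against (j): assessed value is $317,000, under the $348,500 limit. So (c) is unavailable.
Exception (d): the prepared meals are shelf-stable; a current Annual Clearance is held — every condition holds. However, paragraphs (l)–(m) must be considered: (l) operates against (d): a current Standing Exemption Letter is held. (m), which would lift (l), is inapplicable — the prepared meals contain no meat or seafood. (d) is therefore removed.
Exception (e) does not apply: no current Category 6 Notice is held.
None of the exceptions is available; § 26 applies in full.

Yes — Rafael must hold a food-handler permit.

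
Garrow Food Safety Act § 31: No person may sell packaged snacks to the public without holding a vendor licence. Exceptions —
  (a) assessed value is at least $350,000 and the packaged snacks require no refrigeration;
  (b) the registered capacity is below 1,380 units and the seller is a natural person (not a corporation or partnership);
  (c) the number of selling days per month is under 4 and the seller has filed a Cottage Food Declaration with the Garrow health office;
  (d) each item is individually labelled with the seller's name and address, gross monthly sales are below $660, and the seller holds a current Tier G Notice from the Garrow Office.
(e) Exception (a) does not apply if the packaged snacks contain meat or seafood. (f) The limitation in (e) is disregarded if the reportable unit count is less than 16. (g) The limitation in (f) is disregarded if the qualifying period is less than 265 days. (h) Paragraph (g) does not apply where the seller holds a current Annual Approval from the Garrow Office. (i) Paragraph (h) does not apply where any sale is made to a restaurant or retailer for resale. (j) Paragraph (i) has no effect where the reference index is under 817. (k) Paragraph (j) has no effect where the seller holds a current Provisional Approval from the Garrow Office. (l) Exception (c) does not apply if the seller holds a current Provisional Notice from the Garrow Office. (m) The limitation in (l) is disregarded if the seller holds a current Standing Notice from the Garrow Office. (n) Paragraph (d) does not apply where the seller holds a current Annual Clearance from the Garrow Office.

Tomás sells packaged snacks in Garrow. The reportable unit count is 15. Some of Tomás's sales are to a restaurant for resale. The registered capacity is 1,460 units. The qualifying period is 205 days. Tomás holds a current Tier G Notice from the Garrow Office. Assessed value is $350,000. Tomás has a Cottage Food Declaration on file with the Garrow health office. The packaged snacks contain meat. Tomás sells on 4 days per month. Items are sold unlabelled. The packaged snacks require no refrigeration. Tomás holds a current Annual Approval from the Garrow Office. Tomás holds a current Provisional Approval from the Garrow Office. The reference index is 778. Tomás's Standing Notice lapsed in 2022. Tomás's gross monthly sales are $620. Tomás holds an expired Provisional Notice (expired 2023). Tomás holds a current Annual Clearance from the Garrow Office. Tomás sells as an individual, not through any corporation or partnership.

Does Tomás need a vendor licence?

Exception (a): assessed value is $350,000, meeting the $350,000 threshold; the packaged snacks are shelf-stable — every condition holds. Turning to paragraphs (e)–(k): (e) operates against (a): the packaged snacks contain meat. (f) is engaged (the reportable unit count is 15, less than the 16 limit), but is set aside by (g): (g) operates against (f): the qualifying period is 205 days, less than the 265 days limit. (h) would limit (g) — a current Annual Approval is held — but (i) sets (h) aside: (i) is engaged — some sales are to a restaurant for resale. (j) would limit (i) — the reference index is 778, under the 817 limit — but (k) sets (j) aside: (k) operates against (j): a current Provisional Approval is held. Exception (a) does not apply.
Exception (b) fails — the registered capacity is 1,460 units, not below 1,380 units.
Exception (c) requires that the number of selling days per month is under 4; but the number of selling days per month is 4, not under 4, so (c) is unavailable.
Exception (d) requires that each item is individually labelled with the seller's name and address; but items are sold unlabelled, so (d) is unavailable.
No exception is made out. Tomás falls within the general rule.

Yes — Tomás must hold a vendor licence.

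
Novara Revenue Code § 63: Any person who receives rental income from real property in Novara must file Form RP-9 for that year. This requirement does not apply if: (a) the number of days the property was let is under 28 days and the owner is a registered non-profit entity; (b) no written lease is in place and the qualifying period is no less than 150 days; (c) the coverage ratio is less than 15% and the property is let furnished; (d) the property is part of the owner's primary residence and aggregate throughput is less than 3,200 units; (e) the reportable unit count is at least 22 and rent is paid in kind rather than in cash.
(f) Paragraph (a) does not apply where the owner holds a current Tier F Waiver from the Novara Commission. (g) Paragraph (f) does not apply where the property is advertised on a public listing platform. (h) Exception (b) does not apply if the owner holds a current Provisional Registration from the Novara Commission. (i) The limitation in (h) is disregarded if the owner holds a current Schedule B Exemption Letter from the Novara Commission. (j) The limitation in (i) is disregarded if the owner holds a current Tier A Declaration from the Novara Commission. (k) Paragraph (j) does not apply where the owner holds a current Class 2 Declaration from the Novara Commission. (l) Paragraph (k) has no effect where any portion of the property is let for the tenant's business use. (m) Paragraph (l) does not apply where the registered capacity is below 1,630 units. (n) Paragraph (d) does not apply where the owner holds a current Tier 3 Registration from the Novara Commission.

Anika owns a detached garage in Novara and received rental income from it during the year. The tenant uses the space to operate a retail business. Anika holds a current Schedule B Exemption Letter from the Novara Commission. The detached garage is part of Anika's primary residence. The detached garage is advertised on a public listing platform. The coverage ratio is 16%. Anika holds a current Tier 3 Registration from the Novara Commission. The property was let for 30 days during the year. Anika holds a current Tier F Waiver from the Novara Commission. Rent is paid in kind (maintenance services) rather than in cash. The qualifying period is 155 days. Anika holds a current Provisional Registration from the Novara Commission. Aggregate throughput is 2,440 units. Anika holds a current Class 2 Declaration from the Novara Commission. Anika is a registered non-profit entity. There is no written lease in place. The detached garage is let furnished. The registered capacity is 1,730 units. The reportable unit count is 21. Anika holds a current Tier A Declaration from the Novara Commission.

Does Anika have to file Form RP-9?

Yes — Anika must file Form RP-9.

Exception (a) fails — the number of days the property was let is 30 days, not under 28 days.
Exception (b)'s conditions are all satisfied: there is no written lease; the qualifying period is 155 days, meeting the 150 days threshold. But applying paragraphs (h)–(m): (h) operates against (b): a current Provisional Registration is held. (i) operates (a current Schedule B Exemption Letter is held), but is itself disapplied by (j): (j) applies — a current Tier A Declaration is held. (k) would limit (j) — a current Class 2 Declaration is held — but (l) sets (k) aside: (l) operates — the space is let for business use. (m) does not operate here (the registered capacity is 1,730 units, not below 1,630 units), so (l) stands. So (b) is unavailable.
Exception (c) does not apply: the coverage ratio is 16%, not less than 15%.
Exception (d)'s conditions are all satisfied: the detached garage is part of the primary residence; aggregate throughput is 2,440 units, less than the 3,200 units limit. But applying paragraph (n): (n) is engaged — a current Tier 3 Registration is held. Exception (d) does not apply.
Exception (e) fails — the reportable unit count is 21, short of 22.
Every exception is unavailable, so the rule governs.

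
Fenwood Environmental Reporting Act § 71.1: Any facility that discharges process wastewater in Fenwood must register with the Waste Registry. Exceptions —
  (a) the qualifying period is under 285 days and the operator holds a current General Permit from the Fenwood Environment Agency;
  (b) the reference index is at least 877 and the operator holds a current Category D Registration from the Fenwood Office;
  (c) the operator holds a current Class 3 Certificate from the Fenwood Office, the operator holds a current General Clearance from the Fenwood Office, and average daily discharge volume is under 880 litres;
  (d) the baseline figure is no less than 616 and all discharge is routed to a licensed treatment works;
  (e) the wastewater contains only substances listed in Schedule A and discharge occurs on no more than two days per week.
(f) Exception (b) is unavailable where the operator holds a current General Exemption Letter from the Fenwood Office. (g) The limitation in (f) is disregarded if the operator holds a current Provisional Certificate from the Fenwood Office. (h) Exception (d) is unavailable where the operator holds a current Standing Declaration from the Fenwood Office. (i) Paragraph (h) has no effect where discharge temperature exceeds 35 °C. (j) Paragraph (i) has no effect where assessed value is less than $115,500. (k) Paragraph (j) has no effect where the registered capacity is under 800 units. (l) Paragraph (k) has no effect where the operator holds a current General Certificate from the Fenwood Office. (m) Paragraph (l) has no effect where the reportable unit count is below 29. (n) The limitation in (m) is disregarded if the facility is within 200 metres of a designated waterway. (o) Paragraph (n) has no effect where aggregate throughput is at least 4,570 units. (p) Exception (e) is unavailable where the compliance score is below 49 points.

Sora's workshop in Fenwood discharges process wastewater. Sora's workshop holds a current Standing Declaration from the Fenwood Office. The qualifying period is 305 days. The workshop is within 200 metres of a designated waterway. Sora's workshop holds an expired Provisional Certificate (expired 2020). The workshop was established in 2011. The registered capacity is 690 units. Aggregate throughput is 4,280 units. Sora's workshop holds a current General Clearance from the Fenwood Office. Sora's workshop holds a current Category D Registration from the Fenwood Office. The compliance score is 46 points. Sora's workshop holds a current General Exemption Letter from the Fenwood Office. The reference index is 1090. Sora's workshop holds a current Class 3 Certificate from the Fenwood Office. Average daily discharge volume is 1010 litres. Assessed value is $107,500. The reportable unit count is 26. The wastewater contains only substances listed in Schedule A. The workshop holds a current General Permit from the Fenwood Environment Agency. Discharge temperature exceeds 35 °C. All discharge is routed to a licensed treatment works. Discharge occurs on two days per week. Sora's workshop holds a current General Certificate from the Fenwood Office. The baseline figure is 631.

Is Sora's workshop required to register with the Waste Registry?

Exception (a) does not apply: the qualifying period is 305 days, not under 285 days.
All of (b)'s requirements are met (the reference index is 1,090, meeting the 877 threshold; a current Category D Registration is held). Turning to paragraphs (f)–(g): (f) operates against (b): a current General Exemption Letter is held. (g) is inapplicable (no current Provisional Certificate is held), so (f) stands. So (b) is unavailable.
Exception (c) requires that average daily discharge volume is under 880 litres; but average daily discharge volume is 1010 litres, not under 880 litres, so (c) is unavailable.
Exception (d) is satisfied on its face — the baseline figure is 631, meeting the 616 threshold; discharge is routed to a licensed treatment works. However, paragraphs (h)–(o) must be considered: (h) operates against (d): a current Standing Declaration is held. (i) would limit (h) — discharge temperature exceeds 35 °C — but (j) sets (i) aside: (j) is engaged — assessed value is $107,500, less than the $115,500 limit. (k) would limit (j) — the registered capacity is 690 units, under the 800 units limit — but (l) sets (k) aside: (l) is engaged — a current General Certificate is held. (m) would limit (l) — the reportable unit count is 26, below the 29 limit — but (n) sets (m) aside: (n) is triggered — the workshop is within 200 m of a designated waterway. (o), which would lift (n), is not triggered — aggregate throughput is 4,280 units, short of 4,570 units. Exception (d) does not apply.
Exception (e)'s conditions are all satisfied: the wastewater is Schedule-A-only; discharge occurs on no more than two days per week. But: (p) operates against (e): the compliance score is 46 points, below the 49 points limit. Exception (e) does not apply.
No exception applies. The general rule governs.

Yes — Sora's workshop must register with the Waste Registry.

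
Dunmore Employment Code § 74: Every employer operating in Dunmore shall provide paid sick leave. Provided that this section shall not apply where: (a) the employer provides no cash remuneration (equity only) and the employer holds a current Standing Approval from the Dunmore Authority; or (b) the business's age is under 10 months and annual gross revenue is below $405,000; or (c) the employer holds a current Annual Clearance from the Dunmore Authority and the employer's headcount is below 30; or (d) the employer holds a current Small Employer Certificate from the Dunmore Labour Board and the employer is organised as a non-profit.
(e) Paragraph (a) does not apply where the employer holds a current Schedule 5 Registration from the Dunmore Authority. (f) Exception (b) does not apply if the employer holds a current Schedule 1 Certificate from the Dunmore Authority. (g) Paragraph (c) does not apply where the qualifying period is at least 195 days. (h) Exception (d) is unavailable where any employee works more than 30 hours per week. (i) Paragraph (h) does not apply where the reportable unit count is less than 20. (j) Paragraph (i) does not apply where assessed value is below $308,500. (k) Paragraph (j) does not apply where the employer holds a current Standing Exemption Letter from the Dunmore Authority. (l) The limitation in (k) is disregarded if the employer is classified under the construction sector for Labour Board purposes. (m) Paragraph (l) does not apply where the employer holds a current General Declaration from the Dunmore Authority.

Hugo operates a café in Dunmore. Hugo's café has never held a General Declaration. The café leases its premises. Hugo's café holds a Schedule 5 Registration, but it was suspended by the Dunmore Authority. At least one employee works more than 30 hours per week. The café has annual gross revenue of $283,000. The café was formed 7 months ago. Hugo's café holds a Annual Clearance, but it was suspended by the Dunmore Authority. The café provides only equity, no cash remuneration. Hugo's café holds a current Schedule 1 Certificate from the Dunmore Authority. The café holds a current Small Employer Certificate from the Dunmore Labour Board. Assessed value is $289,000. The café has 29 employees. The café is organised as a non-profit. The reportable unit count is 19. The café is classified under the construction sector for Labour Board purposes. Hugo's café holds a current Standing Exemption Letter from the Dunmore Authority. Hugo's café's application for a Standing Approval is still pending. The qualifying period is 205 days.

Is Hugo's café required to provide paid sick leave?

Exception (a) fails — the Standing Approval is not current.
Exception (b) is satisfied on its face — the business's age is 7 months, under the 10 months limit; annual gross revenue is $283,000, below the $405,000 limit. But: (f) operates against (b): a current Schedule 1 Certificate is held. (b) is therefore removed.
Exception (c) does not apply: there is no Annual Clearance in force.
Exception (d): a current Small Employer Certificate is held; the employer is a non-profit — every condition holds. But: (h) operates against (d): at least one employee exceeds 30 hours/week. (i) would limit (h) — the reportable unit count is 19, less than the 20 limit — but (j) sets (i) aside: (j) operates against (i): assessed value is $289,000, below the $308,500 limit. (k) would limit (j) — a current Standing Exemption Letter is held — but (l) sets (k) aside: (l) operates against (k): the café is classified under the construction sector. (m) is not engaged (the General Declaration is not current), so (l) stands. (d) is therefore removed.
No exception displaces § 74.

Yes — Hugo's café must provide paid sick leave.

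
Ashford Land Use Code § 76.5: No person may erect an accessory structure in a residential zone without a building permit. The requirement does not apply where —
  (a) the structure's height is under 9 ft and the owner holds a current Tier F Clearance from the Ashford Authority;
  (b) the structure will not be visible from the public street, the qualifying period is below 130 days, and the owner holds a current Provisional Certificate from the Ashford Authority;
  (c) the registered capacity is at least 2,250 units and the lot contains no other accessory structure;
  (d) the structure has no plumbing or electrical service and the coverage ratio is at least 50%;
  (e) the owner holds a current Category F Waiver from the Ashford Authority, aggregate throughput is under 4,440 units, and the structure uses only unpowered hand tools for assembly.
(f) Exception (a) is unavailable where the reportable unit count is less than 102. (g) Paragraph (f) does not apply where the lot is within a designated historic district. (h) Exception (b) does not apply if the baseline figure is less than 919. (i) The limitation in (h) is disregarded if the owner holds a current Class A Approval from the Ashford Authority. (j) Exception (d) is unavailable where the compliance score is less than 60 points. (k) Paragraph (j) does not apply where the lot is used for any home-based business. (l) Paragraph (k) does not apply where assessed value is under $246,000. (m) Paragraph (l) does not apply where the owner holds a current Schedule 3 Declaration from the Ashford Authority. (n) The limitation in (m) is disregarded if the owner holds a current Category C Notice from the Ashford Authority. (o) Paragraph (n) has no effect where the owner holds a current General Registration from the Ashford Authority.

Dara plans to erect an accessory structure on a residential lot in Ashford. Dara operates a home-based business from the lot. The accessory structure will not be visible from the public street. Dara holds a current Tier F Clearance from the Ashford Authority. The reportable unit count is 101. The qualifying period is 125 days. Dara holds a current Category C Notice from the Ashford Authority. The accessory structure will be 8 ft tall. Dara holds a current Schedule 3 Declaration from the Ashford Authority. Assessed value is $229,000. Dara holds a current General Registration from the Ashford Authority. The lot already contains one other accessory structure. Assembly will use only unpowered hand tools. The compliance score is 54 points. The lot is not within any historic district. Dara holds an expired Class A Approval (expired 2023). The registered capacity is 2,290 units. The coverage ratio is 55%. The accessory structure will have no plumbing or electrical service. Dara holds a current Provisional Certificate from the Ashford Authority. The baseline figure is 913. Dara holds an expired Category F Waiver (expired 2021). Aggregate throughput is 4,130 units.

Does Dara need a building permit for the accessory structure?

No — exception (d) applies; Dara does not need a building permit.

Exception (a)'s conditions are all satisfied: the structure's height is 8 ft, under the 9 ft limit; a current Tier F Clearance is held. But: (f) operates against (a): the reportable unit count is 101, less than the 102 limit. (g) is not triggered (the lot is not in a historic district), so (f) stands. So (a) is unavailable.
Exception (b): the structure will not be visible from the street; the qualifying period is 125 days, below the 130 days limit; a current Provisional Certificate is held — every condition holds. However, paragraphs (h)–(i) must be considered: (h) operates against (b): the baseline figure is 913, less than the 919 limit. (i) is inapplicable (the Class A Approval is not current), so (h) stands. Exception (b) does not apply.
Exception (c) requires that the lot contains no other accessory structure; but the lot already has another accessory structure, so (c) is unavailable.
Exception (d) is satisfied on its face — there is no plumbing or electrical service; the coverage ratio is 55%, meeting the 50% threshold. Under paragraphs (j)–(o): (j) would limit (d) — the compliance score is 54 points, less than the 60 points limit — but (k) sets (j) aside: (k) operates — a home-based business operates on the lot. (l) would limit (k) — assessed value is $229,000, under the $246,000 limit — but (m) sets (l) aside: (m) is triggered — a current Schedule 3 Declaration is held. (n) is engaged (a current Category C Notice is held), but is itself disapplied by (o): (o) operates against (n): a current General Registration is held. Exception (d) stands.
Exception (e) requires that the owner holds a current Category F Waiver from the Ashford Authority; but there is no Category F Waiver in force, so (e) is unavailable.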